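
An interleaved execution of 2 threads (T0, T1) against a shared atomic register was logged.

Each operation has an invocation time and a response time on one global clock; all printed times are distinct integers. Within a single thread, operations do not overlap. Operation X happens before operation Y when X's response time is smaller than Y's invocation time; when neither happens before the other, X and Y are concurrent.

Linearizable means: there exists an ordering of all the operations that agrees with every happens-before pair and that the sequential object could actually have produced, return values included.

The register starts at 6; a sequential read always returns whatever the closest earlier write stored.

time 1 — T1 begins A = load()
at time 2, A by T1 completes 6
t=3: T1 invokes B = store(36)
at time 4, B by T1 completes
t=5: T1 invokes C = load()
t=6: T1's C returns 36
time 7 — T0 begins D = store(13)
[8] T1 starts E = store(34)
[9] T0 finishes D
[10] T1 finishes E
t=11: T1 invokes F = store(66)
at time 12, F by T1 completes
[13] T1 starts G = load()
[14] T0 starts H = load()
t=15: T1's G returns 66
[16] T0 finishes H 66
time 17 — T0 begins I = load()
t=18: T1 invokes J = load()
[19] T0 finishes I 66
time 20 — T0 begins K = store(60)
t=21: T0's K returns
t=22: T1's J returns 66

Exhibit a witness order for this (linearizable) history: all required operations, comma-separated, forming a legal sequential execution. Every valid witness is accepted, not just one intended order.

step 1: A load() → 6 — value 6
step 2: B store(36) — value 36
step 3: C load() → 36 — value 36
step 4: D store(13) — value 13
step 5: E store(34) — value 34
step 6: F store(66) — value 66
step 7: G load() → 66 — value 66
step 8: H load() → 66 — value 66
step 9: I load() → 66 — value 66
step 10: J load() → 66 — value 66
step 11: K store(60) — value 60

A, B, C, D, E, F, G, H, I, J, K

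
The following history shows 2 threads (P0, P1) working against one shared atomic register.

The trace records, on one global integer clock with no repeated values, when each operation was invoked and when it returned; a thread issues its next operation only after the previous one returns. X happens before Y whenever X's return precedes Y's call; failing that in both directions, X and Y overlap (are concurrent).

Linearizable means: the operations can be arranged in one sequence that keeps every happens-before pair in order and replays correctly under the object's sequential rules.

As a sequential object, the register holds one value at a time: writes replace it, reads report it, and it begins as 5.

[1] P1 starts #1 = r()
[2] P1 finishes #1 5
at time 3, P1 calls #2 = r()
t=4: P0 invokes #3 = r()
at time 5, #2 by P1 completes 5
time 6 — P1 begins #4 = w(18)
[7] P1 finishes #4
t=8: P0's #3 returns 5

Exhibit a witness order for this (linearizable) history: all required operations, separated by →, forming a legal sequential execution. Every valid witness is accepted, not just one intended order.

#1 → #2 → #3 → #4

after step 1 (#1 r() → 5): value 5
after step 2 (#2 r() → 5): value 5
after step 3 (#3 r() → 5): value 5
after step 4 (#4 w(18)): value 18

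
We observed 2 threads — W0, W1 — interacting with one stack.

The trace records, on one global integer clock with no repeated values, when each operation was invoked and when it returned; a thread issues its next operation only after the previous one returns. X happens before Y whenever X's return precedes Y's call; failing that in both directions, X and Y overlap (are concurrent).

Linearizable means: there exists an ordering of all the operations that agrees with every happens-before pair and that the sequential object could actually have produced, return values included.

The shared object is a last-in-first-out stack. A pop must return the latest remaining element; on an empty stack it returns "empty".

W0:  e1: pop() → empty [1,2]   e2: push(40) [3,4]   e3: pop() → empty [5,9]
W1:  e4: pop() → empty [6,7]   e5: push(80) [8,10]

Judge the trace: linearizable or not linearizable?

not linearizable

already the first 9 events (up to e3's response at time 9) admit no linearization; the first 8 still do
4 completed operations, 2 real-time-consistent orders — every stack replay fails
every completion of the 1 pending operation (e5) was checked; none linearizes
take e1, e2, e3, e4 (pending dropped): step 3 already fails, because e3 pop() → empty cannot occur there
take e1, e2, e4, e3 (pending dropped): step 3 already fails, because e4 pop() → empty cannot occur there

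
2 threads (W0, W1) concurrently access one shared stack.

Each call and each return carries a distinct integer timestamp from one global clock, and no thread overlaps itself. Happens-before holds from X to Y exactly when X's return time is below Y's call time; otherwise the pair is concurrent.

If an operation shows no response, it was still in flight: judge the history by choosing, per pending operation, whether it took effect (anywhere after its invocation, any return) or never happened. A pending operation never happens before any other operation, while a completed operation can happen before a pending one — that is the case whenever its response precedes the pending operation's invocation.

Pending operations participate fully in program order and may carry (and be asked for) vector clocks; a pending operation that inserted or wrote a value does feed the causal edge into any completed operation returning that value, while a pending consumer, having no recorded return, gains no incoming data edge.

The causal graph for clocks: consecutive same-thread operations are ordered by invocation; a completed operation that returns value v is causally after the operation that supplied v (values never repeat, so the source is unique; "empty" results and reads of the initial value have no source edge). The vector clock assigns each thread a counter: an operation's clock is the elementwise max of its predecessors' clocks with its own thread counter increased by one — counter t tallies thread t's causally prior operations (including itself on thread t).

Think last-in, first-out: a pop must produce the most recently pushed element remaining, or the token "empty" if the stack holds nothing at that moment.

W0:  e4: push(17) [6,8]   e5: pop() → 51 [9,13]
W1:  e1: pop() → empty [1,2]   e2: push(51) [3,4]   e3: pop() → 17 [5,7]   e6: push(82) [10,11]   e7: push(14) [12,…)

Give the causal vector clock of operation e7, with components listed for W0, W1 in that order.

invoked at 1, e1 has no predecessors; its own W1 bump gives (0, 1)
invoked at 6, e4 has no predecessors; its own W0 bump gives (1, 0)
e2, invoked 3, takes VC(e1)=(0, 1) under max, adds 1 for W1 → (0, 2)
e3, invoked 5, takes VC(e2)=(0, 2), VC(e4)=(1, 0) under max, adds 1 for W1 → (1, 3)
e5, invoked 9, takes VC(e2)=(0, 2), VC(e4)=(1, 0) under max, adds 1 for W0 → (2, 2)
e6, invoked 10, takes VC(e3)=(1, 3) under max, adds 1 for W1 → (1, 4)
e7, invoked 12, takes VC(e6)=(1, 4) under max, adds 1 for W1 → (1, 5)
target: VC(e7) = (1, 5)

(1, 5)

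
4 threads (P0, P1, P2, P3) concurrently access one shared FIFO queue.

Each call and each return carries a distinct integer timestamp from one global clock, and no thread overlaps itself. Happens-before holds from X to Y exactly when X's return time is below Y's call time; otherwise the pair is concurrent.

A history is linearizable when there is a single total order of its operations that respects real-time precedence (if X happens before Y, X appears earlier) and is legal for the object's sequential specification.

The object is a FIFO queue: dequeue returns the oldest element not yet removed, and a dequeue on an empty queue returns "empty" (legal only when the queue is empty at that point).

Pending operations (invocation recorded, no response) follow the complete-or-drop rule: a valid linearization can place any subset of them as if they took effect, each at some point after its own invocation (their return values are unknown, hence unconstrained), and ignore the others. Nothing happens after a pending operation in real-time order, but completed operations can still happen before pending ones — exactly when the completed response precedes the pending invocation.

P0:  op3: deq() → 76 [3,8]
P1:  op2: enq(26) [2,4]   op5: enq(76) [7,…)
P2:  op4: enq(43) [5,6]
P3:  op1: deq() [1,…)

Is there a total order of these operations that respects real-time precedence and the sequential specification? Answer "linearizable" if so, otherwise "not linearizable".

through event 7 a valid linearization exists; event 8 (op3 responding at time 8) ends that
the 3 completed operations admit 3 real-time orders; each fails the FIFO queue replay
no escape via the 2 pending operations (op1, op5): every completion choice fails
sample order op2, op3, op4 (pending dropped) stalls at step 2 — op3 deq() → 76 has no legal effect
sample order op2, op4, op3 (pending dropped) stalls at step 3 — op3 deq() → 76 has no legal effect

not linearizable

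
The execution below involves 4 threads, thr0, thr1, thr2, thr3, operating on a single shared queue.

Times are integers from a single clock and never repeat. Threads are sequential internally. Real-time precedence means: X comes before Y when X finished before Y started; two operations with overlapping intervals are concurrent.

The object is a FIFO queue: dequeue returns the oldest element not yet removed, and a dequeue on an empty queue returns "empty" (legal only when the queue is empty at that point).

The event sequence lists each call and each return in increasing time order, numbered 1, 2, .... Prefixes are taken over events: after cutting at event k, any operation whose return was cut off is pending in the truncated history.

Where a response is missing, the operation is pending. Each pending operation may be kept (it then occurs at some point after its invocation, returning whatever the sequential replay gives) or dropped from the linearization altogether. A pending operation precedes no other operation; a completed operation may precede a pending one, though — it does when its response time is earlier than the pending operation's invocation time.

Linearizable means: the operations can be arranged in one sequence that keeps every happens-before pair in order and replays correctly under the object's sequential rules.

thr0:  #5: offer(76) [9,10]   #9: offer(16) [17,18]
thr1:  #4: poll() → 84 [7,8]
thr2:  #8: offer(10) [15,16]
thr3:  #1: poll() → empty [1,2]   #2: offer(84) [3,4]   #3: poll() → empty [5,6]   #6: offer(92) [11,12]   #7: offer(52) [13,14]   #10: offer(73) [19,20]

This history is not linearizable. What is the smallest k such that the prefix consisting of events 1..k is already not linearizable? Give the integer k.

6

one valid order for events 1..5 is #1, #2:
step 1: #1 poll() → empty — queue <>
step 2: #2 offer(84) — queue <84>
adding event 6 (#3 responds at 6) leaves no legal real-time order
one such order, #1, #2, #3, breaks at step 3 where #3 poll() → empty is illegal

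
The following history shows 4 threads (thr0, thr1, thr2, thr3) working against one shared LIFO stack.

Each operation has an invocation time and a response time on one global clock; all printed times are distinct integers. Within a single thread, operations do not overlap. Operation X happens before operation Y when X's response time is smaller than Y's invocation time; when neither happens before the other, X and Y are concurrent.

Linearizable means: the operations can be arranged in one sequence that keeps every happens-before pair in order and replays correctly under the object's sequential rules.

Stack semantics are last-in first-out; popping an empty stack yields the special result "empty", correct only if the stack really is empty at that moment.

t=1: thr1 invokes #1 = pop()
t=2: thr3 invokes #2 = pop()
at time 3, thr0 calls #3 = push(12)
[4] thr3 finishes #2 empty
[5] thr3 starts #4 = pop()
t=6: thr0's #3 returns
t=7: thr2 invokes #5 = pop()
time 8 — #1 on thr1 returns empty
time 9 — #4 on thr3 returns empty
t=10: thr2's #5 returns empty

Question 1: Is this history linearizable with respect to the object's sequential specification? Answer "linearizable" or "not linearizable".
cut after 9 events: linearizable; cut after 10 events (#5 responds, time 10): not linearizable
the 5 completed operations admit 25 real-time orders; each fails the LIFO stack replay
e.g. #1, #2, #3, #4, #5: illegal at step 4, since #4 pop() → empty cannot apply there
e.g. #1, #2, #3, #5, #4: illegal at step 4, since #5 pop() → empty cannot apply there

not linearizable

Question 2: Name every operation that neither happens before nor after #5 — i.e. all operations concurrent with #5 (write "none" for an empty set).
#5 runs from 7 to 10; window-overlapping ops are concurrent
#1 [1,8]: concurrent
#2 [2,4]: before
#3 [3,6]: before
#4 [5,9]: concurrent

#1, #4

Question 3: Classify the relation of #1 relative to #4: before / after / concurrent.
#1 spans [1,8], #4 spans [5,9]
the intervals overlap in both directions

concurrent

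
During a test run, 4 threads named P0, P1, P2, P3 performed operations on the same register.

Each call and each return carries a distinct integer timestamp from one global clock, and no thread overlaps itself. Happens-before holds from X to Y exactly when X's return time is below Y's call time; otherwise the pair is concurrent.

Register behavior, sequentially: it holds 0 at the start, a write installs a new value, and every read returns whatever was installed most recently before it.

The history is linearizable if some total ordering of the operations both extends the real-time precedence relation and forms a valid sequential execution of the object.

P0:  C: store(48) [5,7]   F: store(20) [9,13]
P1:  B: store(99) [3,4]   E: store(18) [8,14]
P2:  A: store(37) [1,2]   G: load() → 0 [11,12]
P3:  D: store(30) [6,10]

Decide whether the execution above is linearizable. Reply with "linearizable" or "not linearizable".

not linearizable

already the first 12 events (up to G's response at time 12) admit no linearization; the first 11 still do
5 completed operations, 2 real-time-consistent orders — every register replay fails
include/drop combinations of the 2 pending operations (E, F) were all tried; none helps
take A, B, C, D, G (pending dropped): step 5 already fails, because G load() → 0 cannot occur there
take A, B, D, C, G (pending dropped): step 5 already fails, because G load() → 0 cannot occur there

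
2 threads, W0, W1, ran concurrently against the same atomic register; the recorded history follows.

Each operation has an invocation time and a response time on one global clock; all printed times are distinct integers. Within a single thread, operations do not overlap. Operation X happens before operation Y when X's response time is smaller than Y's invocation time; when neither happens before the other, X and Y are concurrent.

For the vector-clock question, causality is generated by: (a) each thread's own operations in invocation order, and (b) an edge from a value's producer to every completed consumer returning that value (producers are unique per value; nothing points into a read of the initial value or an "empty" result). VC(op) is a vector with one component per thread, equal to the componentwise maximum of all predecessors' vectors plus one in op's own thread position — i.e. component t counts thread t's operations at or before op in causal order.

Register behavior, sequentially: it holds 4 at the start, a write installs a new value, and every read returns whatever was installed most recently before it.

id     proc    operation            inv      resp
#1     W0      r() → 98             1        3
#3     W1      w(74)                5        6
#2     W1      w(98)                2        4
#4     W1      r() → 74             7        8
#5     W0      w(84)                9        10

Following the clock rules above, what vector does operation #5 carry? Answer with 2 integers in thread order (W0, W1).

#2, invoked 2, has no incoming edges; only W1's bump applies → (0, 1)
invoked at 5, #3 merges VC(#2)=(0, 1) and bumps W1's slot → (0, 2)
invoked at 1, #1 merges VC(#2)=(0, 1) and bumps W0's slot → (1, 1)
invoked at 7, #4 merges VC(#3)=(0, 2) and bumps W1's slot → (0, 3)
invoked at 9, #5 merges VC(#1)=(1, 1) and bumps W0's slot → (2, 1)
target: VC(#5) = (2, 1)

(2, 1)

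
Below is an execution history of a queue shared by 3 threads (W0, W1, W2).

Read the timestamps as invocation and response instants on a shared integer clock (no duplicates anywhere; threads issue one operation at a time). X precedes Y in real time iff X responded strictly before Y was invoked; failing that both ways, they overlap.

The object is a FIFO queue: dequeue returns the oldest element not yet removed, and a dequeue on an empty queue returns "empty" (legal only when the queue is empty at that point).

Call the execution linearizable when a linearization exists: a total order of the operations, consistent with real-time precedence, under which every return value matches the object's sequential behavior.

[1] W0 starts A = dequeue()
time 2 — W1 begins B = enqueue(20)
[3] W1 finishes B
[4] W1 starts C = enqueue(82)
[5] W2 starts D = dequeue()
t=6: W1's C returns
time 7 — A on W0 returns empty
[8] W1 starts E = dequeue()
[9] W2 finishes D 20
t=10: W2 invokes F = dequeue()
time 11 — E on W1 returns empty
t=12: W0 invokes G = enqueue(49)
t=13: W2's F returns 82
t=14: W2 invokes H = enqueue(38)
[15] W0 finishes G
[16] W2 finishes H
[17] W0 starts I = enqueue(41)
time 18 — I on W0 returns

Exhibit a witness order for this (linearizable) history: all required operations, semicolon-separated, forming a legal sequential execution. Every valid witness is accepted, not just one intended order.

A; B; C; D; F; E; G; H; I

1. A dequeue() → empty, leaving queue <>
2. B enqueue(20), leaving queue <20>
3. C enqueue(82), leaving queue <20,82>
4. D dequeue() → 20, leaving queue <82>
5. F dequeue() → 82, leaving queue <>
6. E dequeue() → empty, leaving queue <>
7. G enqueue(49), leaving queue <49>
8. H enqueue(38), leaving queue <49,38>
9. I enqueue(41), leaving queue <49,38,41>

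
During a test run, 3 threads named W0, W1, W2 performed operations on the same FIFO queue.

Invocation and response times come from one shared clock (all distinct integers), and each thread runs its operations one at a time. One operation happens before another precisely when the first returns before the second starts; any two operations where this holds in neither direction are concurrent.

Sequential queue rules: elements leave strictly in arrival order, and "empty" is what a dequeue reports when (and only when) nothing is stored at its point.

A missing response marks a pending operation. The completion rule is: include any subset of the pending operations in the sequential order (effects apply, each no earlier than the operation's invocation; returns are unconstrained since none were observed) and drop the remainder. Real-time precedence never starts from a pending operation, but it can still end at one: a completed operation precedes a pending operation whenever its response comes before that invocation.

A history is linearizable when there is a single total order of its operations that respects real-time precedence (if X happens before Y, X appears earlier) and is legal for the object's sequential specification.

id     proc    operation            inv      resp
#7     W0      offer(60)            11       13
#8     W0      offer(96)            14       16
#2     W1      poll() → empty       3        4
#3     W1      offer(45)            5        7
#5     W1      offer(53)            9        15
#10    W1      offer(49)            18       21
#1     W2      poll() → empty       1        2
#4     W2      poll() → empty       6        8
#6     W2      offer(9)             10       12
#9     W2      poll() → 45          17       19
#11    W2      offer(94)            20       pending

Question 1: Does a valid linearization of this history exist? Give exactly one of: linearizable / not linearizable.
one valid linearization: #1, #2, #4, #3, #5, #6, #7, #8, #9, #10
1. #1 poll() → empty, leaving queue <>
2. #2 poll() → empty, leaving queue <>
3. #4 poll() → empty, leaving queue <>
4. #3 offer(45), leaving queue <45>
5. #5 offer(53), leaving queue <45,53>
6. #6 offer(9), leaving queue <45,53,9>
7. #7 offer(60), leaving queue <45,53,9,60>
8. #8 offer(96), leaving queue <45,53,9,60,96>
9. #9 poll() → 45, leaving queue <53,9,60,96>
10. #10 offer(49), leaving queue <53,9,60,96,49>

linearizable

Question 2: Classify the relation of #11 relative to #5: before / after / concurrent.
#11 spans [20,…), #5 spans [9,15]
resp(#5)=15 < inv(#11)=20

after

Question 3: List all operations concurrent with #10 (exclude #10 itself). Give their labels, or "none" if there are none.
#10 spans [18,21]; an op avoiding the whole window 18..21 is ordered, any other is concurrent
#1 [1,2]: before
#2 [3,4]: before
#3 [5,7]: before
#4 [6,8]: before
#5 [9,15]: before
#6 [10,12]: before
#7 [11,13]: before
#8 [14,16]: before
#9 [17,19]: concurrent
#11 [20,…): concurrent

#11, #9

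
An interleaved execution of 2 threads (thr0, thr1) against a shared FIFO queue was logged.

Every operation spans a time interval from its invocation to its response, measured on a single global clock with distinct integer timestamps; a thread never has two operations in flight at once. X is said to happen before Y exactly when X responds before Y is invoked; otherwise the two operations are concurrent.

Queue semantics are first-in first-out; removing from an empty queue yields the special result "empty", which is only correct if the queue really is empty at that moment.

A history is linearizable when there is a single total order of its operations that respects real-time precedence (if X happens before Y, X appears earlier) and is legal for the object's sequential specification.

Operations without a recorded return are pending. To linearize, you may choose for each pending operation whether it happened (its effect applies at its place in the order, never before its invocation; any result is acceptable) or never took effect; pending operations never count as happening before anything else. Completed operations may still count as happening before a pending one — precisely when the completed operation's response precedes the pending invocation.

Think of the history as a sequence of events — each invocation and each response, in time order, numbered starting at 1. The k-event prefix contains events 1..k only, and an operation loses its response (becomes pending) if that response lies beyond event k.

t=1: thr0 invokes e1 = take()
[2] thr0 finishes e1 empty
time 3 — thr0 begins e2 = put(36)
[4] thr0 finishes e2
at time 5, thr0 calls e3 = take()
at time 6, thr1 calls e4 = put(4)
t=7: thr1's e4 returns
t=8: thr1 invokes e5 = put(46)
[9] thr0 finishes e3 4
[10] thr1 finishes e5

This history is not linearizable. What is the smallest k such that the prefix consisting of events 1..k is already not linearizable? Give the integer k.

a valid linearization of events 1..8 exists, for instance e1, e2, e3, e4:
1. e1 take() → empty, leaving queue <>
2. e2 put(36), leaving queue <36>
3. e3 take() (pending, included), leaving queue <>
4. e4 put(4), leaving queue <4>
at event 9 (e3's time-9 response) nothing linearizes any more
completion choices over the 1 pending operation (e5) were checked; none helps
one such order, e1, e2, e3, e4 (pending dropped), breaks at step 3 where e3 take() → 4 is illegal
one such order, e1, e2, e4, e3 (pending dropped), breaks at step 4 where e3 take() → 4 is illegal

9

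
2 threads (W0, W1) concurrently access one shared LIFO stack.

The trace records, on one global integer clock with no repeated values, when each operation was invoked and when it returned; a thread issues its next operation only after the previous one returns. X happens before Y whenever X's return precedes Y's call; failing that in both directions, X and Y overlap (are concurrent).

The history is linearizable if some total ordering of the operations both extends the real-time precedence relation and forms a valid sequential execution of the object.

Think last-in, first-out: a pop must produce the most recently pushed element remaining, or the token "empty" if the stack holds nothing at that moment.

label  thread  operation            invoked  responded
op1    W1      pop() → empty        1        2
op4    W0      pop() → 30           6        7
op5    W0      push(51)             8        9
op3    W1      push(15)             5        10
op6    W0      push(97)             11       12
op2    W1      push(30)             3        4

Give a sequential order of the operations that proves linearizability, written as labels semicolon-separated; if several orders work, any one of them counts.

op1; op2; op4; op3; op5; op6

after step 1 (op1 pop() → empty): stack <>
after step 2 (op2 push(30)): stack <30>
after step 3 (op4 pop() → 30): stack <>
after step 4 (op3 push(15)): stack <15>
after step 5 (op5 push(51)): stack <15,51>
after step 6 (op6 push(97)): stack <15,51,97>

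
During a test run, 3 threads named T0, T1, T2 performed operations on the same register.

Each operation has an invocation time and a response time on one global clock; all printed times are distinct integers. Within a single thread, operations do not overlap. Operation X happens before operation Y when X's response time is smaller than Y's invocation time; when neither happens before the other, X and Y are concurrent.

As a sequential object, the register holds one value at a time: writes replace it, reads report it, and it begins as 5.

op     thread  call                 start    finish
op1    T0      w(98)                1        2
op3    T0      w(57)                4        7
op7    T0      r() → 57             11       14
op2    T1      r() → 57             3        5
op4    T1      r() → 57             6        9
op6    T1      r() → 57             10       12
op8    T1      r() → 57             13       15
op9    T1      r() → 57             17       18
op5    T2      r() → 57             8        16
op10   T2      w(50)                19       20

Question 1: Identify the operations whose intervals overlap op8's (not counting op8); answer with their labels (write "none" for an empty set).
overlap test against op8 [13,15]: concurrent iff the interval meets 13..15
op1 [1,2]: before
op2 [3,5]: before
op3 [4,7]: before
op4 [6,9]: before
op5 [8,16]: concurrent
op6 [10,12]: before
op7 [11,14]: concurrent
op9 [17,18]: after
op10 [19,20]: after

op5, op7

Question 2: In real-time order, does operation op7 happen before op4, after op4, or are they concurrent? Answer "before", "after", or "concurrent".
op7 spans [11,14], op4 spans [6,9]
resp(op4)=9 < inv(op7)=11

after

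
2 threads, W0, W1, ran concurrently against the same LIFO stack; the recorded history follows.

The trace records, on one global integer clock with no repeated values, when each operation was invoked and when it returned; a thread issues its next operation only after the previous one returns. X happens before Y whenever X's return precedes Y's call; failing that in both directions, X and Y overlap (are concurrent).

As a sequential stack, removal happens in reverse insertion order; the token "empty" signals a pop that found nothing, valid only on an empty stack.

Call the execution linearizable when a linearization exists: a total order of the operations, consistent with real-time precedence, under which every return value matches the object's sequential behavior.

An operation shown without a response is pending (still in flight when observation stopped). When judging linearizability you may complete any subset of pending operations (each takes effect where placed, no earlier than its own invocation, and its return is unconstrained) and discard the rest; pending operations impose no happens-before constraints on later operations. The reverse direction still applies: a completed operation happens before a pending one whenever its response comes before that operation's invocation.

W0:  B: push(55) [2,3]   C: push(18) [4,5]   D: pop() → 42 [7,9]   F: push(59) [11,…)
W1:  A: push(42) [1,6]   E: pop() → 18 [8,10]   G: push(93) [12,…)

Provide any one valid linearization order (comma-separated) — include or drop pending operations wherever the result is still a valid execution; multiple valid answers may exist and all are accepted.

step 1: B push(55) — stack <55>
step 2: A push(42) — stack <55,42>
step 3: C push(18) — stack <55,42,18>
step 4: E pop() → 18 — stack <55,42>
step 5: D pop() → 42 — stack <55>

B, A, C, E, D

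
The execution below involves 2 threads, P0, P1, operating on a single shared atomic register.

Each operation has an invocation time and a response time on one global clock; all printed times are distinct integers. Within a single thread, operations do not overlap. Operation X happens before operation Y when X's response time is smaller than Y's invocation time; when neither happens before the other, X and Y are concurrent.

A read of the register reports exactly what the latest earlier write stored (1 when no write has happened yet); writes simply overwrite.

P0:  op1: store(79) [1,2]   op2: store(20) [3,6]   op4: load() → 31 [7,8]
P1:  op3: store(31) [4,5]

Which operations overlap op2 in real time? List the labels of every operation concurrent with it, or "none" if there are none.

op2 runs from 3 to 6; window-overlapping ops are concurrent
op1 [1,2]: before
op3 [4,5]: concurrent
op4 [7,8]: after

op3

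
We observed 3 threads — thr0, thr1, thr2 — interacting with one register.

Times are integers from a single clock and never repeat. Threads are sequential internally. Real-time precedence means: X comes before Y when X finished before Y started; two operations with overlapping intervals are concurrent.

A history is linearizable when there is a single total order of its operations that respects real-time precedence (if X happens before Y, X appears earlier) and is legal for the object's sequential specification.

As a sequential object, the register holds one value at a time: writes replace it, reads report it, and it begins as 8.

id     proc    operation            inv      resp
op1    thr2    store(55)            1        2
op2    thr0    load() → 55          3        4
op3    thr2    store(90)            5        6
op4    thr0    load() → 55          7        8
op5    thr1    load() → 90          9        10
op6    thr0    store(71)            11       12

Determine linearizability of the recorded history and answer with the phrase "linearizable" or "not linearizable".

not linearizable

through event 7 a valid linearization exists; event 8 (op4 responding at time 8) ends that
exhaustive check: the 4 completed register ops admit one real-time order; illegal
sample order op1, op2, op3, op4 stalls at step 4 — op4 load() → 55 has no legal effect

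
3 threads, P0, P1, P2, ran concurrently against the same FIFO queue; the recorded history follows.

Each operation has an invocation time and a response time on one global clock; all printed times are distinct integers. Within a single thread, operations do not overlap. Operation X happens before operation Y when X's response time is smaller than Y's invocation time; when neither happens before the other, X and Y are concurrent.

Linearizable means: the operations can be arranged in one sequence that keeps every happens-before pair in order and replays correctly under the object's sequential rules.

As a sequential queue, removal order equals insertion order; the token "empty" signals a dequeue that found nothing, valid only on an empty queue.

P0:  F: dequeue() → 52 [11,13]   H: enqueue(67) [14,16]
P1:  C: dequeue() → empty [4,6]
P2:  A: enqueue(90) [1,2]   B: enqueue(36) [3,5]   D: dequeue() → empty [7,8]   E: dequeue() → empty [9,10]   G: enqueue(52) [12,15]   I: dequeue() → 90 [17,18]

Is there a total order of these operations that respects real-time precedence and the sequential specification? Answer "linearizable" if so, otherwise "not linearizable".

not linearizable

the violation lands at event 6, C's response at time 6: events 1..5 linearize, events 1..6 do not
3 completed operations, 2 real-time-consistent orders — every FIFO queue replay fails
sample order A, B, C stalls at step 3 — C dequeue() → empty has no legal effect
sample order A, C, B stalls at step 2 — C dequeue() → empty has no legal effect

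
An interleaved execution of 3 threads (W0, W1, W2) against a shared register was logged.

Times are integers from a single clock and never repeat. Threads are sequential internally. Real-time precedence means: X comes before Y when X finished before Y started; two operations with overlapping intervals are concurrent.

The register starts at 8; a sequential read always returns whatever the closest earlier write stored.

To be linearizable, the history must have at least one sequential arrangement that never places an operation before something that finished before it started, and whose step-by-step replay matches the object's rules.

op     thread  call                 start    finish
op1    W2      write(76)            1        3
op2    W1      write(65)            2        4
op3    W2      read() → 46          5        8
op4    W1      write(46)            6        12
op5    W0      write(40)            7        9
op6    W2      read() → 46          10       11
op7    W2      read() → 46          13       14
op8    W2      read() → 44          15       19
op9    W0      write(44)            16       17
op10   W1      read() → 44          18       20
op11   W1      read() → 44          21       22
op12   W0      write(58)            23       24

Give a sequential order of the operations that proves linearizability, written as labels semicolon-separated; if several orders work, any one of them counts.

op1; op2; op5; op4; op3; op6; op7; op9; op8; op10; op11; op12

step 1: op1 write(76) — value 76
step 2: op2 write(65) — value 65
step 3: op5 write(40) — value 40
step 4: op4 write(46) — value 46
step 5: op3 read() → 46 — value 46
step 6: op6 read() → 46 — value 46
step 7: op7 read() → 46 — value 46
step 8: op9 write(44) — value 44
step 9: op8 read() → 44 — value 44
step 10: op10 read() → 44 — value 44
step 11: op11 read() → 44 — value 44
step 12: op12 write(58) — value 58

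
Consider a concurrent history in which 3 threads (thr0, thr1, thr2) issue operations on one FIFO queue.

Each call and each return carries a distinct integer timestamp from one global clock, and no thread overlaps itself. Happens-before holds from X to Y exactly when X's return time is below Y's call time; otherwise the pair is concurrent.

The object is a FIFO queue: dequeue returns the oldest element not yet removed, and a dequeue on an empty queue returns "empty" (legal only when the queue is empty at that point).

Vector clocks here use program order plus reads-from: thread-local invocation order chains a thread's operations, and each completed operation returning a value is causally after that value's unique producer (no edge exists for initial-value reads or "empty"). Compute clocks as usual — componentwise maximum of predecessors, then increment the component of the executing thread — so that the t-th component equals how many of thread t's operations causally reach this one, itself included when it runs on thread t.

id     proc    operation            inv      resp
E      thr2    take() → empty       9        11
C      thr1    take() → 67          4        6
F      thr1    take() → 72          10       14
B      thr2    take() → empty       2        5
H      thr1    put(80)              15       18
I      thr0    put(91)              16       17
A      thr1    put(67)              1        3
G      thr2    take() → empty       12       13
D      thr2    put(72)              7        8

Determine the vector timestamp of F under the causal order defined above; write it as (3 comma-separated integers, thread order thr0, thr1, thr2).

(0, 3, 2)

VC(B, invoked at 2): no causal predecessors; +1 on thr2 → (0, 0, 1)
VC(A, invoked at 1): no causal predecessors; +1 on thr1 → (0, 1, 0)
VC(I, invoked at 16): no causal predecessors; +1 on thr0 → (1, 0, 0)
VC(D, invoked at 7): max of VC(B)=(0, 0, 1), then +1 on thread thr2 → (0, 0, 2)
VC(C, invoked at 4): max of VC(A)=(0, 1, 0), then +1 on thread thr1 → (0, 2, 0)
VC(E, invoked at 9): max of VC(D)=(0, 0, 2), then +1 on thread thr2 → (0, 0, 3)
VC(G, invoked at 12): max of VC(E)=(0, 0, 3), then +1 on thread thr2 → (0, 0, 4)
VC(F, invoked at 10): max of VC(C)=(0, 2, 0), VC(D)=(0, 0, 2), then +1 on thread thr1 → (0, 3, 2)
VC(H, invoked at 15): max of VC(F)=(0, 3, 2), then +1 on thread thr1 → (0, 4, 2)
target: VC(F) = (0, 3, 2)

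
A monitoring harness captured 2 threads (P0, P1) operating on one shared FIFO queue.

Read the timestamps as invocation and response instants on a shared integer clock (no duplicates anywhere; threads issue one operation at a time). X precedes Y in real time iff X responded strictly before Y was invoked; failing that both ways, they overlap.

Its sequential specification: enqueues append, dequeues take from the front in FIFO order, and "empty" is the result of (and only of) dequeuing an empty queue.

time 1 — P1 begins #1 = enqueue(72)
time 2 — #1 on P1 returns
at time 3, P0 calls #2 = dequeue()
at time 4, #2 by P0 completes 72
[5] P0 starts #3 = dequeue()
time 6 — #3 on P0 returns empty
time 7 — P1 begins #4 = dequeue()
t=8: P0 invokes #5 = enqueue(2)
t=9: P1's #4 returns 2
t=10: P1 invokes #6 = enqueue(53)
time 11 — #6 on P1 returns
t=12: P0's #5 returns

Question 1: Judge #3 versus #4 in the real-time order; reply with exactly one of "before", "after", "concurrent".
#3 spans [5,6], #4 spans [7,9]
resp(#3)=6 < inv(#4)=7

before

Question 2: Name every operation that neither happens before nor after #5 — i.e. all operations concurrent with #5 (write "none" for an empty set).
#5 spans [8,12]; an op avoiding the whole window 8..12 is ordered, any other is concurrent
#1 [1,2]: before
#2 [3,4]: before
#3 [5,6]: before
#4 [7,9]: concurrent
#6 [10,11]: concurrent

#4, #6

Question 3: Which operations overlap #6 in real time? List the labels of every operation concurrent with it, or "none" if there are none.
#6 runs from 10 to 11; window-overlapping ops are concurrent
#1 [1,2]: before
#2 [3,4]: before
#3 [5,6]: before
#4 [7,9]: before
#5 [8,12]: concurrent

#5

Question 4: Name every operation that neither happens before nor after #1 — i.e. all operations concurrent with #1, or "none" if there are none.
#1 spans [1,2]: anything still running between times 1 and 2 counts as concurrent
#2 [3,4]: after
#3 [5,6]: after
#4 [7,9]: after
#5 [8,12]: after
#6 [10,11]: after

none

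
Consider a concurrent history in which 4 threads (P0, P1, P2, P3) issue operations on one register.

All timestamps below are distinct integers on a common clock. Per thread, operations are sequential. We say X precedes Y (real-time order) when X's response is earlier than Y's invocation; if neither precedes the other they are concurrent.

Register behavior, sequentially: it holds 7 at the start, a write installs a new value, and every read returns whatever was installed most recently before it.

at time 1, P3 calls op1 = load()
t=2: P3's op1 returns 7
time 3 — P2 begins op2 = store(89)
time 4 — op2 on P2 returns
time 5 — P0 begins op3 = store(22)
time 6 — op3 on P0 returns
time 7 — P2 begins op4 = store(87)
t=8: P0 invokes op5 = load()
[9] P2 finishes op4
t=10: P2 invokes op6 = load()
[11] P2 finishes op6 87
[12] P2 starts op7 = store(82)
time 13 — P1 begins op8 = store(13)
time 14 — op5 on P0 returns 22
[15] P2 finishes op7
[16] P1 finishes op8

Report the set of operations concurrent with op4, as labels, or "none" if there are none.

overlap test against op4 [7,9]: concurrent iff the interval meets 7..9
op1 [1,2]: before
op2 [3,4]: before
op3 [5,6]: before
op5 [8,14]: concurrent
op6 [10,11]: after
op7 [12,15]: after
op8 [13,16]: after

op5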